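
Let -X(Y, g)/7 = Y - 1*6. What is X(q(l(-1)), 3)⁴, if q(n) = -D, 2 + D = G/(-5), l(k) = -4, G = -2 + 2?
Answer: 614656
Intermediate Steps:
G = 0
D = -2 (D = -2 + 0/(-5) = -2 + 0*(-⅕) = -2 + 0 = -2)
q(n) = 2 (q(n) = -1*(-2) = 2)
X(Y, g) = 42 - 7*Y (X(Y, g) = -7*(Y - 1*6) = -7*(Y - 6) = -7*(-6 + Y) = 42 - 7*Y)
X(q(l(-1)), 3)⁴ = (42 - 7*2)⁴ = (42 - 14)⁴ = 28⁴ = 614656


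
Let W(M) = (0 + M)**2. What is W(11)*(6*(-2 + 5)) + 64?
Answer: 2242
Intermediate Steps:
W(M) = M**2
W(11)*(6*(-2 + 5)) + 64 = 11**2*(6*(-2 + 5)) + 64 = 121*(6*3) + 64 = 121*18 + 64 = 2178 + 64 = 2242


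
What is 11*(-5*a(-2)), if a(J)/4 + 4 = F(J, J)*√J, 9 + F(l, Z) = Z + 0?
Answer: 880 + 2420*I*√2 ≈ 880.0 + 3422.4*I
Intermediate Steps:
F(l, Z) = -9 + Z (F(l, Z) = -9 + (Z + 0) = -9 + Z)
a(J) = -16 + 4*√J*(-9 + J) (a(J) = -16 + 4*((-9 + J)*√J) = -16 + 4*(√J*(-9 + J)) = -16 + 4*√J*(-9 + J))
11*(-5*a(-2)) = 11*(-5*(-16 + 4*√(-2)*(-9 - 2))) = 11*(-5*(-16 + 4*(I*√2)*(-11))) = 11*(-5*(-16 - 44*I*√2)) = 11*(80 + 220*I*√2) = 880 + 2420*I*√2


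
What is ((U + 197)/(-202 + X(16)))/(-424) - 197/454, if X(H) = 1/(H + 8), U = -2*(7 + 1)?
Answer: -50361005/116628514 ≈ -0.43181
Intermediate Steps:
U = -16 (U = -2*8 = -16)
X(H) = 1/(8 + H)
((U + 197)/(-202 + X(16)))/(-424) - 197/454 = ((-16 + 197)/(-202 + 1/(8 + 16)))/(-424) - 197/454 = (181/(-202 + 1/24))*(-1/424) - 197*1/454 = (181/(-202 + 1/24))*(-1/424) - 197/454 = (181/(-4847/24))*(-1/424) - 197/454 = (181*(-24/4847))*(-1/424) - 197/454 = -4344/4847*(-1/424) - 197/454 = 543/256891 - 197/454 = -50361005/116628514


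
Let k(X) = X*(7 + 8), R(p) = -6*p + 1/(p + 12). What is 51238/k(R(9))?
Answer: -32606/515 ≈ -63.313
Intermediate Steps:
R(p) = 1/(12 + p) - 6*p (R(p) = -6*p + 1/(12 + p) = 1/(12 + p) - 6*p)
k(X) = 15*X (k(X) = X*15 = 15*X)
51238/k(R(9)) = 51238/((15*((1 - 72*9 - 6*9²)/(12 + 9)))) = 51238/((15*((1 - 648 - 6*81)/21))) = 51238/((15*((1 - 648 - 486)/21))) = 51238/((15*((1/21)*(-1133)))) = 51238/((15*(-1133/21))) = 51238/(-5665/7) = 51238*(-7/5665) = -32606/515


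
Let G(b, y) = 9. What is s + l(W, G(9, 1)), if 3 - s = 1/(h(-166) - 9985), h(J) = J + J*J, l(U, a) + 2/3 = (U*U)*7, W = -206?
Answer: 15510692012/52215 ≈ 2.9705e+5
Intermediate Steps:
l(U, a) = -⅔ + 7*U² (l(U, a) = -⅔ + (U*U)*7 = -⅔ + U²*7 = -⅔ + 7*U²)
h(J) = J + J²
s = 52214/17405 (s = 3 - 1/(-166*(1 - 166) - 9985) = 3 - 1/(-166*(-165) - 9985) = 3 - 1/(27390 - 9985) = 3 - 1/17405 = 52214/17405 ≈ 2.9999)
s + l(W, G(9, 1)) = 52214/17405 + (-⅔ + 7*(-206)²) = 52214/17405 + (-⅔ + 7*42436) = 52214/17405 + (-⅔ + 297052) = 52214/17405 + 891154/3 = 15510692012/52215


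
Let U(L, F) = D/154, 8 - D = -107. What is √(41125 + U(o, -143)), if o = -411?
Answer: √975338210/154 ≈ 202.79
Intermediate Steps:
D = 115 (D = 8 - 1*(-107) = 8 + 107 = 115)
U(L, F) = 115/154
√(41125 + U(o, -143)) = √(41125 + 115/154) = √(6333365/154) = √975338210/154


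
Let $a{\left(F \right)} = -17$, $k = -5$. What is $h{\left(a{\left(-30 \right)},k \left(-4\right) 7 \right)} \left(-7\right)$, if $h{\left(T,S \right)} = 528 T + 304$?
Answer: $60704$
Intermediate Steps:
$h{\left(T,S \right)} = 304 + 528 T$
$h{\left(a{\left(-30 \right)},k \left(-4\right) 7 \right)} \left(-7\right) = \left(304 + 528 \left(-17\right)\right) \left(-7\right) = \left(304 - 8976\right) \left(-7\right) = \left(-8672\right) \left(-7\right) = 60704$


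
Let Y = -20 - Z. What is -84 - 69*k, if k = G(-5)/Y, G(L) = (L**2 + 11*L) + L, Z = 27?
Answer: -6363/47 ≈ -135.38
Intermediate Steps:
G(L) = L**2 + 12*L
Y = -47 (Y = -20 - 1*27 = -20 - 27 = -47)
k = 35/47 (k = -5*(12 - 5)/(-47) = -5*7*(-1/47) = -35*(-1/47) = 35/47 ≈ 0.74468)
-84 - 69*k = -84 - 69*35/47 = -84 - 2415/47 = -6363/47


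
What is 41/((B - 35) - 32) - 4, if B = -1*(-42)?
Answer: -141/25 ≈ -5.6400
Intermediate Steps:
B = 42
41/((B - 35) - 32) - 4 = 41/((42 - 35) - 32) - 4 = 41/(7 - 32) - 4 = 41/(-25) - 4 = -1/25*41 - 4 = -41/25 - 4 = -141/25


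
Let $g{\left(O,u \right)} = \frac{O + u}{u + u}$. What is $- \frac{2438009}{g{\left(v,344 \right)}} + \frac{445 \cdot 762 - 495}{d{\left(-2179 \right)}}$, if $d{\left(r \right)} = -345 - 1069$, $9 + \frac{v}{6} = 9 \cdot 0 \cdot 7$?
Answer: $- \frac{1185935682019}{205030} \approx -5.7842 \cdot 10^{6}$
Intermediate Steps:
$v = -54$ ($v = -54 + 6 \cdot 9 \cdot 0 \cdot 7 = -54 + 6 \cdot 0 \cdot 7 = -54 + 6 \cdot 0 = -54 + 0 = -54$)
$d{\left(r \right)} = -1414$ ($d{\left(r \right)} = -345 - 1069 = -1414$)
$g{\left(O,u \right)} = \frac{O + u}{2 u}$
$- \frac{2438009}{g{\left(v,344 \right)}} + \frac{445 \cdot 762 - 495}{d{\left(-2179 \right)}} = - \frac{2438009}{\frac{1}{2} \cdot \frac{1}{344} \left(-54 + 344\right)} + \frac{445 \cdot 762 - 495}{-1414} = - \frac{2438009}{\frac{1}{2} \cdot \frac{1}{344} \cdot 290} + \left(339090 - 495\right) \left(- \frac{1}{1414}\right) = - \frac{2438009}{\frac{145}{344}} + 338595 \left(- \frac{1}{1414}\right) = \left(-2438009\right) \frac{344}{145} - \frac{338595}{1414} = - \frac{838675096}{145} - \frac{338595}{1414} = - \frac{1185935682019}{205030}$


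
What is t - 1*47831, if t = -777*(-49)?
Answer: -9758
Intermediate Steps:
t = 38073
t - 1*47831 = 38073 - 1*47831 = 38073 - 47831 = -9758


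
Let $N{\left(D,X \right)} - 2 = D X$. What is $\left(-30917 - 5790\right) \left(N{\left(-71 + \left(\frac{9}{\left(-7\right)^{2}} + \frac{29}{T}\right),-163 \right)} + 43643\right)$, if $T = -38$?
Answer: $- \frac{3780519745651}{1862} \approx -2.0304 \cdot 10^{9}$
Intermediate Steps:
$N{\left(D,X \right)} = 2 + D X$
$\left(-30917 - 5790\right) \left(N{\left(-71 + \left(\frac{9}{\left(-7\right)^{2}} + \frac{29}{T}\right),-163 \right)} + 43643\right) = \left(-30917 - 5790\right) \left(\left(2 + \left(-71 + \left(\frac{9}{\left(-7\right)^{2}} + \frac{29}{-38}\right)\right) \left(-163\right)\right) + 43643\right) = - 36707 \left(\left(2 + \left(-71 + \left(\frac{9}{49} + 29 \left(- \frac{1}{38}\right)\right)\right) \left(-163\right)\right) + 43643\right) = - 36707 \left(\left(2 + \left(-71 + \left(9 \cdot \frac{1}{49} - \frac{29}{38}\right)\right) \left(-163\right)\right) + 43643\right) = - 36707 \left(\left(2 + \left(-71 + \left(\frac{9}{49} - \frac{29}{38}\right)\right) \left(-163\right)\right) + 43643\right) = - 36707 \left(\left(2 + \left(-71 - \frac{1079}{1862}\right) \left(-163\right)\right) + 43643\right) = - 36707 \left(\left(2 - - \frac{21724803}{1862}\right) + 43643\right) = - 36707 \left(\left(2 + \frac{21724803}{1862}\right) + 43643\right) = - 36707 \left(\frac{21728527}{1862} + 43643\right) = \left(-36707\right) \frac{102991793}{1862} = - \frac{3780519745651}{1862}$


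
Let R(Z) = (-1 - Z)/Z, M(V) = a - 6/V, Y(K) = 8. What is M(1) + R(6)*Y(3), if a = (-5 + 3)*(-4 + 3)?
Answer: -40/3 ≈ -13.333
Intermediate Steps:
a = 2 (a = -2*(-1) = 2)
M(V) = 2 - 6/V
R(Z) = (-1 - Z)/Z
M(1) + R(6)*Y(3) = (2 - 6/1) + ((-1 - 1*6)/6)*8 = (2 - 6*1) + ((-1 - 6)/6)*8 = (2 - 6) + ((1/6)*(-7))*8 = -4 - 7/6*8 = -4 - 28/3 = -40/3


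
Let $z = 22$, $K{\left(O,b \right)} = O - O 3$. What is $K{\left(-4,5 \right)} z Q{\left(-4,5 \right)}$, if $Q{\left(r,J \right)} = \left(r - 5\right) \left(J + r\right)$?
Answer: $-1584$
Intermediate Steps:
$K{\left(O,b \right)} = - 2 O$ ($K{\left(O,b \right)} = O - 3 O = - 2 O$)
$Q{\left(r,J \right)} = \left(-5 + r\right) \left(J + r\right)$
$K{\left(-4,5 \right)} z Q{\left(-4,5 \right)} = \left(-2\right) \left(-4\right) 22 \left(\left(-4\right)^{2} - 25 - -20 + 5 \left(-4\right)\right) = 8 \cdot 22 \left(16 - 25 + 20 - 20\right) = 176 \left(-9\right) = -1584$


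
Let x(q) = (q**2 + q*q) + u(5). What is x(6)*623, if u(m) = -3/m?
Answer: 222411/5 ≈ 44482.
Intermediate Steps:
x(q) = -3/5 + 2*q**2 (x(q) = (q**2 + q*q) - 3/5 = (q**2 + q**2) - 3*1/5 = 2*q**2 - 3/5 = -3/5 + 2*q**2)
x(6)*623 = (-3/5 + 2*6**2)*623 = (-3/5 + 2*36)*623 = (-3/5 + 72)*623 = (357/5)*623 = 222411/5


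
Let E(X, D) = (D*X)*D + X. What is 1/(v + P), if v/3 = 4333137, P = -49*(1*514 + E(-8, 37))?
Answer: 1/13511265 ≈ 7.4012e-8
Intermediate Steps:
E(X, D) = X + X*D² (E(X, D) = X*D² + X = X + X*D²)
P = 511854 (P = -49*(1*514 - 8*(1 + 37²)) = -49*(514 - 8*(1 + 1369)) = -49*(514 - 8*1370) = -49*(514 - 10960) = -49*(-10446) = 511854)
v = 12999411 (v = 3*4333137 = 12999411)
1/(v + P) = 1/(12999411 + 511854) = 1/13511265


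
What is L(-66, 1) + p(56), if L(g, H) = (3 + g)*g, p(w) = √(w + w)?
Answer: 4158 + 4*√7 ≈ 4168.6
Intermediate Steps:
p(w) = √2*√w (p(w) = √(2*w) = √2*√w)
L(g, H) = g*(3 + g)
L(-66, 1) + p(56) = -66*(3 - 66) + √2*√56 = -66*(-63) + √2*(2*√14) = 4158 + 4*√7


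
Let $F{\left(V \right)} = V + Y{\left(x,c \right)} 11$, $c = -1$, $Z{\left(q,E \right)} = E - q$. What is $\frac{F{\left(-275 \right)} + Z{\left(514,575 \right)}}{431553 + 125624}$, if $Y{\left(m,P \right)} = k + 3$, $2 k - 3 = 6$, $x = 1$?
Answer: $- \frac{263}{1114354} \approx -0.00023601$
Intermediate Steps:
$k = \frac{9}{2}$ ($k = \frac{3}{2} + \frac{1}{2} \cdot 6 = \frac{3}{2} + 3 = \frac{9}{2} \approx 4.5$)
$Y{\left(m,P \right)} = \frac{15}{2}$ ($Y{\left(m,P \right)} = \frac{9}{2} + 3 = \frac{15}{2}$)
$F{\left(V \right)} = \frac{165}{2} + V$ ($F{\left(V \right)} = V + \frac{15}{2} \cdot 11 = V + \frac{165}{2} = \frac{165}{2} + V$)
$\frac{F{\left(-275 \right)} + Z{\left(514,575 \right)}}{431553 + 125624} = \frac{\left(\frac{165}{2} - 275\right) + \left(575 - 514\right)}{431553 + 125624} = \frac{- \frac{385}{2} + \left(575 - 514\right)}{557177} = \left(- \frac{385}{2} + 61\right) \frac{1}{557177} = \left(- \frac{263}{2}\right) \frac{1}{557177} = - \frac{263}{1114354}$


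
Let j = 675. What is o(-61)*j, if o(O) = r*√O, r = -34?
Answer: -22950*I*√61 ≈ -1.7925e+5*I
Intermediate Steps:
o(O) = -34*√O
o(-61)*j = -34*I*√61*675 = -22950*I*√61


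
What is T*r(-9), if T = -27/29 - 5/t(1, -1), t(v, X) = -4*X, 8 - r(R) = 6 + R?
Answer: -2783/116 ≈ -23.991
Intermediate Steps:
r(R) = 2 - R (r(R) = 8 - (6 + R) = 8 + (-6 - R) = 2 - R)
T = -253/116 (T = -27/29 - 5/((-4*(-1))) = -27*1/29 - 5/4 = -27/29 - 5*¼ = -27/29 - 5/4 = -253/116 ≈ -2.1810)
T*r(-9) = -253*(2 - 1*(-9))/116 = -253*(2 + 9)/116 = -253/116*11 = -2783/116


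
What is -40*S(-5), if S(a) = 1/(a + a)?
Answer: 4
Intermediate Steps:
S(a) = 1/(2*a)
-40*S(-5) = -20/(-5) = -20*(-1)/5 = -40*(-⅒) = 4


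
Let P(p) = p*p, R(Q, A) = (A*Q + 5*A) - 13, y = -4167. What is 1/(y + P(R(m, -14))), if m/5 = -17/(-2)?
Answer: 1/455517 ≈ 2.1953e-6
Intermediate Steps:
m = 85/2 (m = 5*(-17/(-2)) = 5*(-17*(-½)) = 5*(17/2) = 85/2 ≈ 42.500)
R(Q, A) = -13 + 5*A + A*Q (R(Q, A) = (5*A + A*Q) - 13 = -13 + 5*A + A*Q)
P(p) = p²
1/(y + P(R(m, -14))) = 1/(-4167 + (-13 + 5*(-14) - 14*85/2)²) = 1/(-4167 + (-13 - 70 - 595)²) = 1/(-4167 + (-678)²) = 1/(-4167 + 459684) = 1/455517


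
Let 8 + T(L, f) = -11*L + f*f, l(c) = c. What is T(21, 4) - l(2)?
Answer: -225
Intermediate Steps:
T(L, f) = -8 + f² - 11*L (T(L, f) = -8 + (-11*L + f*f) = -8 + (-11*L + f²) = -8 + (f² - 11*L) = -8 + f² - 11*L)
T(21, 4) - l(2) = (-8 + 4² - 11*21) - 1*2 = (-8 + 16 - 231) - 2 = -223 - 2 = -225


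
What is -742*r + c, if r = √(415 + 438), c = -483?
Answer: -483 - 742*√853 ≈ -22154.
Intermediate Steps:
r = √853 ≈ 29.206
-742*r + c = -742*√853 - 483 = -483 - 742*√853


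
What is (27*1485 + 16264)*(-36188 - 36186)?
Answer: -4078926266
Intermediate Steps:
(27*1485 + 16264)*(-36188 - 36186) = (40095 + 16264)*(-72374) = 56359*(-72374) = -4078926266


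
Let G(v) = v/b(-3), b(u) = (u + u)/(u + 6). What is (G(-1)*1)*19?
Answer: 19/2 ≈ 9.5000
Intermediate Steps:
b(u) = 2*u/(6 + u) (b(u) = (2*u)/(6 + u) = 2*u/(6 + u))
G(v) = -v/2 (G(v) = v/((2*(-3)/(6 - 3))) = v/((2*(-3)/3)) = v/((2*(-3)*(⅓))) = v/(-2) = v*(-½) = -v/2)
(G(-1)*1)*19 = (-½*(-1)*1)*19 = ((½)*1)*19 = (½)*19 = 19/2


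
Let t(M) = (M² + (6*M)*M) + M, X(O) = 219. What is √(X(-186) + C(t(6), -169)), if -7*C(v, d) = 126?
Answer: √201 ≈ 14.177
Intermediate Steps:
t(M) = M + 7*M² (t(M) = (M² + 6*M²) + M = 7*M² + M = M + 7*M²)
C(v, d) = -18 (C(v, d) = -⅐*126 = -18)
√(X(-186) + C(t(6), -169)) = √(219 - 18) = √201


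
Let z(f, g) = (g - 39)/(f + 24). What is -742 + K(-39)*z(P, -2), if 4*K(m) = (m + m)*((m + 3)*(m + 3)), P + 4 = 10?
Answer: 168982/5 ≈ 33796.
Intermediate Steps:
P = 6 (P = -4 + 10 = 6)
z(f, g) = (-39 + g)/(24 + f)
K(m) = m*(3 + m)²/2 (K(m) = ((m + m)*((m + 3)*(m + 3)))/4 = ((2*m)*((3 + m)*(3 + m)))/4 = ((2*m)*(3 + m)²)/4 = (2*m*(3 + m)²)/4 = m*(3 + m)²/2)
-742 + K(-39)*z(P, -2) = -742 + ((½)*(-39)*(3 - 39)²)*((-39 - 2)/(24 + 6)) = -742 + ((½)*(-39)*(-36)²)*(-41/30) = -742 + ((½)*(-39)*1296)*((1/30)*(-41)) = -742 - 25272*(-41/30) = -742 + 172692/5 = 168982/5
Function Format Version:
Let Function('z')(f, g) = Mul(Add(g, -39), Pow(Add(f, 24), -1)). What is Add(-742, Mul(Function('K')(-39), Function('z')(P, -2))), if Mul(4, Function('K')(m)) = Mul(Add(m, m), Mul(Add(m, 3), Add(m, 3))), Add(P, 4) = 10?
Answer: Rational(168982, 5) ≈ 33796.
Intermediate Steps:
P = 6 (P = Add(-4, 10) = 6)
Function('z')(f, g) = Mul(Pow(Add(24, f), -1), Add(-39, g)) (Function('z')(f, g) = Mul(Add(-39, g), Pow(Add(24, f), -1)) = Mul(Pow(Add(24, f), -1), Add(-39, g)))
Function('K')(m) = Mul(Rational(1, 2), m, Pow(Add(3, m), 2)) (Function('K')(m) = Mul(Rational(1, 4), Mul(Add(m, m), Mul(Add(m, 3), Add(m, 3)))) = Mul(Rational(1, 4), Mul(Mul(2, m), Mul(Add(3, m), Add(3, m)))) = Mul(Rational(1, 4), Mul(Mul(2, m), Pow(Add(3, m), 2))) = Mul(Rational(1, 4), Mul(2, m, Pow(Add(3, m), 2))) = Mul(Rational(1, 2), m, Pow(Add(3, m), 2)))
Add(-742, Mul(Function('K')(-39), Function('z')(P, -2))) = Add(-742, Mul(Mul(Rational(1, 2), -39, Pow(Add(3, -39), 2)), Mul(Pow(Add(24, 6), -1), Add(-39, -2)))) = Add(-742, Mul(Mul(Rational(1, 2), -39, Pow(-36, 2)), Mul(Pow(30, -1), -41))) = Add(-742, Mul(Mul(Rational(1, 2), -39, 1296), Mul(Rational(1, 30), -41))) = Add(-742, Mul(-25272, Rational(-41, 30))) = Add(-742, Rational(172692, 5)) = Rational(168982, 5)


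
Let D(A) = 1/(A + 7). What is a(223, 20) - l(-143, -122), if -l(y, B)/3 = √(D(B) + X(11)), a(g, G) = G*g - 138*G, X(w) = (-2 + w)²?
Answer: 1700 + 3*√1071110/115 ≈ 1727.0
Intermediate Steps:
D(A) = 1/(7 + A)
a(g, G) = -138*G + G*g
l(y, B) = -3*√(81 + 1/(7 + B)) (l(y, B) = -3*√(1/(7 + B) + (-2 + 11)²) = -3*√(1/(7 + B) + 9²) = -3*√(1/(7 + B) + 81) = -3*√(81 + 1/(7 + B)))
a(223, 20) - l(-143, -122) = 20*(-138 + 223) - (-3)*√((568 + 81*(-122))/(7 - 122)) = 20*85 - (-3)*√((568 - 9882)/(-115)) = 1700 - (-3)*√(-1/115*(-9314)) = 1700 - (-3)*√(9314/115) = 1700 - (-3)*√1071110/115 = 1700 + 3*√1071110/115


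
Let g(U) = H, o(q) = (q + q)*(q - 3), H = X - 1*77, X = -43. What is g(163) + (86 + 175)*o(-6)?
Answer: 28068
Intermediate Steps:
H = -120 (H = -43 - 1*77 = -43 - 77 = -120)
o(q) = 2*q*(-3 + q) (o(q) = (2*q)*(-3 + q) = 2*q*(-3 + q))
g(U) = -120
g(163) + (86 + 175)*o(-6) = -120 + (86 + 175)*(2*(-6)*(-3 - 6)) = -120 + 261*(2*(-6)*(-9)) = -120 + 261*108 = -120 + 28188 = 28068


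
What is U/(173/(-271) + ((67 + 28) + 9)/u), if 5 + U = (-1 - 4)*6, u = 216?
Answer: 36585/164 ≈ 223.08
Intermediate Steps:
U = -35 (U = -5 + (-1 - 4)*6 = -5 - 5*6 = -5 - 30 = -35)
U/(173/(-271) + ((67 + 28) + 9)/u) = -35/(173/(-271) + ((67 + 28) + 9)/216) = -35/(173*(-1/271) + (95 + 9)*(1/216)) = -35/(-173/271 + 104*(1/216)) = -35/(-173/271 + 13/27) = -35/(-1148/7317) = -7317/1148*(-35) = 36585/164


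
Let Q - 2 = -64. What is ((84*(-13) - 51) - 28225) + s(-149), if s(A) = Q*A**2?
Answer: -1405830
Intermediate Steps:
Q = -62 (Q = 2 - 64 = -62)
s(A) = -62*A**2
((84*(-13) - 51) - 28225) + s(-149) = ((84*(-13) - 51) - 28225) - 62*(-149)**2 = ((-1092 - 51) - 28225) - 62*22201 = (-1143 - 28225) - 1376462 = -29368 - 1376462 = -1405830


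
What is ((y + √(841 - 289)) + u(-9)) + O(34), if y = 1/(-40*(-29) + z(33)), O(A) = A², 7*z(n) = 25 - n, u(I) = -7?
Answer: 9320695/8112 + 2*√138 ≈ 1172.5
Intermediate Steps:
z(n) = 25/7 - n/7 (z(n) = (25 - n)/7 = 25/7 - n/7)
y = 7/8112 (y = 1/(-40*(-29) + (25/7 - ⅐*33)) = 1/(1160 + (25/7 - 33/7)) = 1/(1160 - 8/7) = 1/(8112/7) = 7/8112 ≈ 0.00086292)
((y + √(841 - 289)) + u(-9)) + O(34) = ((7/8112 + √(841 - 289)) - 7) + 34² = ((7/8112 + √552) - 7) + 1156 = ((7/8112 + 2*√138) - 7) + 1156 = (-56777/8112 + 2*√138) + 1156 = 9320695/8112 + 2*√138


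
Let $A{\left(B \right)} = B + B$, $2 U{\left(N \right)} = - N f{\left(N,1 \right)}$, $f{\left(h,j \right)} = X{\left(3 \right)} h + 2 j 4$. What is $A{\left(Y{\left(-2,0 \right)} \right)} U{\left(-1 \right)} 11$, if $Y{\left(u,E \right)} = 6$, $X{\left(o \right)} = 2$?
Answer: $396$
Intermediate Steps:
$f{\left(h,j \right)} = 2 h + 8 j$ ($f{\left(h,j \right)} = 2 h + 2 j 4 = 2 h + 8 j$)
$U{\left(N \right)} = - \frac{N \left(8 + 2 N\right)}{2}$ ($U{\left(N \right)} = \frac{- N \left(2 N + 8 \cdot 1\right)}{2} = \frac{- N \left(2 N + 8\right)}{2} = \frac{- N \left(8 + 2 N\right)}{2} = \frac{\left(-1\right) N \left(8 + 2 N\right)}{2} = - \frac{N \left(8 + 2 N\right)}{2}$)
$A{\left(B \right)} = 2 B$
$A{\left(Y{\left(-2,0 \right)} \right)} U{\left(-1 \right)} 11 = 2 \cdot 6 \left(\left(-1\right) \left(-1\right) \left(4 - 1\right)\right) 11 = 12 \left(\left(-1\right) \left(-1\right) 3\right) 11 = 12 \cdot 3 \cdot 11 = 36 \cdot 11 = 396$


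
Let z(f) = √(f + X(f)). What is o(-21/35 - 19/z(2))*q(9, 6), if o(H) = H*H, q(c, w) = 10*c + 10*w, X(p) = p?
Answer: 30603/2 ≈ 15302.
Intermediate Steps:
z(f) = √2*√f (z(f) = √(f + f) = √(2*f) = √2*√f)
o(H) = H²
o(-21/35 - 19/z(2))*q(9, 6) = (-21/35 - 19/(√2*√2))²*(10*9 + 10*6) = (-21*1/35 - 19/2)²*(90 + 60) = (-⅗ - 19*½)²*150 = (-⅗ - 19/2)²*150 = (-101/10)²*150 = (10201/100)*150 = 30603/2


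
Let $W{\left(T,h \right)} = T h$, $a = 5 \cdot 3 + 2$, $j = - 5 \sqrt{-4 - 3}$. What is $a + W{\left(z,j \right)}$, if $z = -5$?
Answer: $17 + 25 i \sqrt{7} \approx 17.0 + 66.144 i$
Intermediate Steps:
$j = - 5 i \sqrt{7}$ ($j = - 5 \sqrt{-7} = - 5 i \sqrt{7} \approx - 13.229 i$)
$a = 17$ ($a = 15 + 2 = 17$)
$a + W{\left(z,j \right)} = 17 - 5 \left(- 5 i \sqrt{7}\right) = 17 + 25 i \sqrt{7}$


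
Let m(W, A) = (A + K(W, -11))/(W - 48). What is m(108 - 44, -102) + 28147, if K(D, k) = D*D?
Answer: 227173/8 ≈ 28397.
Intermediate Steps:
K(D, k) = D**2
m(W, A) = (A + W**2)/(-48 + W) (m(W, A) = (A + W**2)/(W - 48) = (A + W**2)/(-48 + W))
m(108 - 44, -102) + 28147 = (-102 + (108 - 44)**2)/(-48 + (108 - 44)) + 28147 = (-102 + 64**2)/(-48 + 64) + 28147 = (-102 + 4096)/16 + 28147 = (1/16)*3994 + 28147 = 1997/8 + 28147 = 227173/8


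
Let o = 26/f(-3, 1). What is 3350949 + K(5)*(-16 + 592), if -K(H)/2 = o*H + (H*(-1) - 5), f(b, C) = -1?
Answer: 3512229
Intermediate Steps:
o = -26 (o = 26/(-1) = 26*(-1) = -26)
K(H) = 10 + 54*H (K(H) = -2*(-26*H + (H*(-1) - 5)) = -2*(-26*H + (-H - 5)) = -2*(-26*H + (-5 - H)) = -2*(-5 - 27*H) = 10 + 54*H)
3350949 + K(5)*(-16 + 592) = 3350949 + (10 + 54*5)*(-16 + 592) = 3350949 + (10 + 270)*576 = 3350949 + 280*576 = 3350949 + 161280 = 3512229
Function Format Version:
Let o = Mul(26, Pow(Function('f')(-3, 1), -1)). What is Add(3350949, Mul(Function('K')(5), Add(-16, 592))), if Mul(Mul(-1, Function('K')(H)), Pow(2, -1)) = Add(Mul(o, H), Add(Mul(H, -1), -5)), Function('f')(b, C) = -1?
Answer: 3512229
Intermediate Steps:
o = -26 (o = Mul(26, Pow(-1, -1)) = Mul(26, -1) = -26)
Function('K')(H) = Add(10, Mul(54, H)) (Function('K')(H) = Mul(-2, Add(Mul(-26, H), Add(Mul(H, -1), -5))) = Mul(-2, Add(Mul(-26, H), Add(Mul(-1, H), -5))) = Mul(-2, Add(Mul(-26, H), Add(-5, Mul(-1, H)))) = Mul(-2, Add(-5, Mul(-27, H))) = Add(10, Mul(54, H)))
Add(3350949, Mul(Function('K')(5), Add(-16, 592))) = Add(3350949, Mul(Add(10, Mul(54, 5)), Add(-16, 592))) = Add(3350949, Mul(Add(10, 270), 576)) = Add(3350949, Mul(280, 576)) = Add(3350949, 161280) = 3512229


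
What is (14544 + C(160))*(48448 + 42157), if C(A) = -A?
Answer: 1303262320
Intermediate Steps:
(14544 + C(160))*(48448 + 42157) = (14544 - 1*160)*(48448 + 42157) = (14544 - 160)*90605 = 14384*90605 = 1303262320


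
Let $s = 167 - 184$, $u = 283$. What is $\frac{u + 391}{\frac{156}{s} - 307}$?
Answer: $- \frac{11458}{5375} \approx -2.1317$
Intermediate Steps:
$s = -17$
$\frac{u + 391}{\frac{156}{s} - 307} = \frac{283 + 391}{\frac{156}{-17} - 307} = \frac{674}{156 \left(- \frac{1}{17}\right) - 307} = \frac{674}{- \frac{156}{17} - 307} = \frac{674}{- \frac{5375}{17}} = 674 \left(- \frac{17}{5375}\right) = - \frac{11458}{5375}$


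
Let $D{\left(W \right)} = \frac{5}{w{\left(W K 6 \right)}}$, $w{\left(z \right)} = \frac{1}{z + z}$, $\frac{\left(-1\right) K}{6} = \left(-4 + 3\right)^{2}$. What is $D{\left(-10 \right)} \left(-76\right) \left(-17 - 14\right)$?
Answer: $8481600$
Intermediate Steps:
$K = -6$ ($K = - 6 \left(-4 + 3\right)^{2} = - 6 \left(-1\right)^{2} = \left(-6\right) 1 = -6$)
$w{\left(z \right)} = \frac{1}{2 z}$
$D{\left(W \right)} = - 360 W$ ($D{\left(W \right)} = \frac{5}{\frac{1}{2} \frac{1}{W \left(-6\right) 6}} = \frac{5}{\frac{1}{2} \frac{1}{- 6 W 6}} = \frac{5}{\frac{1}{2} \frac{1}{\left(-36\right) W}} = \frac{5}{\frac{1}{2} \left(- \frac{1}{36 W}\right)} = \frac{5}{\left(- \frac{1}{72}\right) \frac{1}{W}} = 5 \left(- 72 W\right) = - 360 W$)
$D{\left(-10 \right)} \left(-76\right) \left(-17 - 14\right) = \left(-360\right) \left(-10\right) \left(-76\right) \left(-17 - 14\right) = 3600 \left(-76\right) \left(-31\right) = \left(-273600\right) \left(-31\right) = 8481600$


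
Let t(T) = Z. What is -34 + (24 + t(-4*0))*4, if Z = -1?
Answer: 58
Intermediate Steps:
t(T) = -1
-34 + (24 + t(-4*0))*4 = -34 + (24 - 1)*4 = -34 + 23*4 = -34 + 92 = 58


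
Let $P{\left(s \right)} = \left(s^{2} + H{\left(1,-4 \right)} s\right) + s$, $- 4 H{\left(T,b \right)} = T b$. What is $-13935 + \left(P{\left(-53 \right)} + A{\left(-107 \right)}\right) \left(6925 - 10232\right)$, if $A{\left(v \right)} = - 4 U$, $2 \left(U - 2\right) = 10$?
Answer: $-8860160$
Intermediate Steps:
$U = 7$ ($U = 2 + \frac{1}{2} \cdot 10 = 2 + 5 = 7$)
$H{\left(T,b \right)} = - \frac{T b}{4}$
$A{\left(v \right)} = -28$ ($A{\left(v \right)} = \left(-4\right) 7 = -28$)
$P{\left(s \right)} = s^{2} + 2 s$ ($P{\left(s \right)} = \left(s^{2} + \left(- \frac{1}{4}\right) 1 \left(-4\right) s\right) + s = \left(s^{2} + 1 s\right) + s = \left(s^{2} + s\right) + s = \left(s + s^{2}\right) + s = s^{2} + 2 s$)
$-13935 + \left(P{\left(-53 \right)} + A{\left(-107 \right)}\right) \left(6925 - 10232\right) = -13935 + \left(- 53 \left(2 - 53\right) - 28\right) \left(6925 - 10232\right) = -13935 + \left(\left(-53\right) \left(-51\right) - 28\right) \left(-3307\right) = -13935 + \left(2703 - 28\right) \left(-3307\right) = -13935 + 2675 \left(-3307\right) = -13935 - 8846225 = -8860160$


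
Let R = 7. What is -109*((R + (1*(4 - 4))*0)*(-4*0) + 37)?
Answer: -4033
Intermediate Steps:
-109*((R + (1*(4 - 4))*0)*(-4*0) + 37) = -109*((7 + (1*(4 - 4))*0)*(-4*0) + 37) = -109*((7 + (1*0)*0)*0 + 37) = -109*((7 + 0*0)*0 + 37) = -109*((7 + 0)*0 + 37) = -109*(7*0 + 37) = -109*(0 + 37) = -109*37 = -4033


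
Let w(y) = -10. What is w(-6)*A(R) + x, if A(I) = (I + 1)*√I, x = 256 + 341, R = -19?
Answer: 597 + 180*I*√19 ≈ 597.0 + 784.6*I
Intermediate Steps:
x = 597
A(I) = √I*(1 + I) (A(I) = (1 + I)*√I = √I*(1 + I))
w(-6)*A(R) + x = -10*√(-19)*(1 - 19) + 597 = -10*I*√19*(-18) + 597 = -(-180)*I*√19 + 597 = 180*I*√19 + 597 = 597 + 180*I*√19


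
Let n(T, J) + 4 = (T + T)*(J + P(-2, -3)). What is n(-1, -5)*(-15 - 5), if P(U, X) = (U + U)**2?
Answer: 520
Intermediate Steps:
P(U, X) = 4*U**2 (P(U, X) = (2*U)**2 = 4*U**2)
n(T, J) = -4 + 2*T*(16 + J) (n(T, J) = -4 + (T + T)*(J + 4*(-2)**2) = -4 + (2*T)*(J + 4*4) = -4 + (2*T)*(J + 16) = -4 + (2*T)*(16 + J) = -4 + 2*T*(16 + J))
n(-1, -5)*(-15 - 5) = (-4 + 32*(-1) + 2*(-5)*(-1))*(-15 - 5) = (-4 - 32 + 10)*(-20) = -26*(-20) = 520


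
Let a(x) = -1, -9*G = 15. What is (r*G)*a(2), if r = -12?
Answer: -20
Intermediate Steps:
G = -5/3 (G = -1/9*15 = -5/3 ≈ -1.6667)
(r*G)*a(2) = -12*(-5/3)*(-1) = 20*(-1) = -20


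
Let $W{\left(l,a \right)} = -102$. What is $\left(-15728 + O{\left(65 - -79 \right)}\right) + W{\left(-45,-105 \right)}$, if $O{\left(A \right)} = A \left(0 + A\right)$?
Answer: $4906$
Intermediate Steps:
$O{\left(A \right)} = A^{2}$ ($O{\left(A \right)} = A A = A^{2}$)
$\left(-15728 + O{\left(65 - -79 \right)}\right) + W{\left(-45,-105 \right)} = \left(-15728 + \left(65 - -79\right)^{2}\right) - 102 = \left(-15728 + \left(65 + 79\right)^{2}\right) - 102 = \left(-15728 + 144^{2}\right) - 102 = \left(-15728 + 20736\right) - 102 = 5008 - 102 = 4906$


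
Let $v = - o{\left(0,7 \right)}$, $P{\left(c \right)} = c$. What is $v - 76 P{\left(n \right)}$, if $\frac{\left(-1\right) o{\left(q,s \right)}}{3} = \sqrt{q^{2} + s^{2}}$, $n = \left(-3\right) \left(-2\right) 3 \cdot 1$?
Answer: $-1347$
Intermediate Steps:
$n = 18$ ($n = 6 \cdot 3 = 18$)
$o{\left(q,s \right)} = - 3 \sqrt{q^{2} + s^{2}}$
$v = 21$ ($v = - \left(-3\right) \sqrt{0^{2} + 7^{2}} = - \left(-3\right) \sqrt{0 + 49} = - \left(-3\right) \sqrt{49} = - \left(-3\right) 7 = \left(-1\right) \left(-21\right) = 21$)
$v - 76 P{\left(n \right)} = 21 - 1368 = -1347$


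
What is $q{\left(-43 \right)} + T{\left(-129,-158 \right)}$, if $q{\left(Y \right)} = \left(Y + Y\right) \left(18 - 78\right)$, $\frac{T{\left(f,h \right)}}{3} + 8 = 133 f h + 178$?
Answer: $8138088$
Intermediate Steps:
$T{\left(f,h \right)} = 510 + 399 f h$ ($T{\left(f,h \right)} = -24 + 3 \left(133 f h + 178\right) = -24 + 3 \left(178 + 133 f h\right) = -24 + \left(534 + 399 f h\right) = 510 + 399 f h$)
$q{\left(Y \right)} = - 120 Y$ ($q{\left(Y \right)} = 2 Y \left(-60\right) = - 120 Y$)
$q{\left(-43 \right)} + T{\left(-129,-158 \right)} = \left(-120\right) \left(-43\right) + \left(510 + 399 \left(-129\right) \left(-158\right)\right) = 5160 + \left(510 + 8132418\right) = 5160 + 8132928 = 8138088$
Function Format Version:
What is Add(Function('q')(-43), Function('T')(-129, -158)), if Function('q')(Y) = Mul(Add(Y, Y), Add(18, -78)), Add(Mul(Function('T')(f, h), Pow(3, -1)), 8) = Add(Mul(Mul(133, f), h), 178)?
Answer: 8138088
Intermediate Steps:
Function('T')(f, h) = Add(510, Mul(399, f, h)) (Function('T')(f, h) = Add(-24, Mul(3, Add(Mul(Mul(133, f), h), 178))) = Add(-24, Mul(3, Add(Mul(133, f, h), 178))) = Add(-24, Mul(3, Add(178, Mul(133, f, h)))) = Add(-24, Add(534, Mul(399, f, h))) = Add(510, Mul(399, f, h)))
Function('q')(Y) = Mul(-120, Y) (Function('q')(Y) = Mul(Mul(2, Y), -60) = Mul(-120, Y))
Add(Function('q')(-43), Function('T')(-129, -158)) = Add(Mul(-120, -43), Add(510, Mul(399, -129, -158))) = Add(5160, Add(510, 8132418)) = Add(5160, 8132928) = 8138088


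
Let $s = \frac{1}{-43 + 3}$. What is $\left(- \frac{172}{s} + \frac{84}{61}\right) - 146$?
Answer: $\frac{410858}{61} \approx 6735.4$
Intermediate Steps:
$s = - \frac{1}{40}$ ($s = \frac{1}{-40} = - \frac{1}{40} \approx -0.025$)
$\left(- \frac{172}{s} + \frac{84}{61}\right) - 146 = \left(- \frac{172}{- \frac{1}{40}} + \frac{84}{61}\right) - 146 = \left(\left(-172\right) \left(-40\right) + 84 \cdot \frac{1}{61}\right) - 146 = \left(6880 + \frac{84}{61}\right) - 146 = \frac{419764}{61} - 146 = \frac{410858}{61}$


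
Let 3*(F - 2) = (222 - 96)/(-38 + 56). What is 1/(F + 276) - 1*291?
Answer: -244728/841 ≈ -291.00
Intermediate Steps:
F = 13/3 (F = 2 + ((222 - 96)/(-38 + 56))/3 = 2 + (126/18)/3 = 2 + (126*(1/18))/3 = 2 + (1/3)*7 = 2 + 7/3 = 13/3 ≈ 4.3333)
1/(F + 276) - 1*291 = 1/(13/3 + 276) - 1*291 = 1/(841/3) - 291 = 3/841 - 291 = -244728/841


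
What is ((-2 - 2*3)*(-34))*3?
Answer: 816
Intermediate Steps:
((-2 - 2*3)*(-34))*3 = ((-2 - 6)*(-34))*3 = -8*(-34)*3 = 272*3 = 816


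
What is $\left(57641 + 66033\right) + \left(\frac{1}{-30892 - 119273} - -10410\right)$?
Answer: $\frac{20134723859}{150165} \approx 1.3408 \cdot 10^{5}$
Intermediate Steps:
$\left(57641 + 66033\right) + \left(\frac{1}{-30892 - 119273} - -10410\right) = 123674 + \left(\frac{1}{-150165} + 10410\right) = 123674 + \left(- \frac{1}{150165} + 10410\right) = 123674 + \frac{1563217649}{150165} = \frac{20134723859}{150165}$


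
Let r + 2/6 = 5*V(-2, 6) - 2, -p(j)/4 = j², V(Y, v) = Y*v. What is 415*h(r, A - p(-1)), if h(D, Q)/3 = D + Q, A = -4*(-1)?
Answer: -67645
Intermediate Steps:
p(j) = -4*j²
A = 4
r = -187/3 (r = -⅓ + (5*(-2*6) - 2) = -⅓ + (5*(-12) - 2) = -⅓ + (-60 - 2) = -⅓ - 62 = -187/3 ≈ -62.333)
h(D, Q) = 3*D + 3*Q (h(D, Q) = 3*(D + Q) = 3*D + 3*Q)
415*h(r, A - p(-1)) = 415*(3*(-187/3) + 3*(4 - (-4)*(-1)²)) = 415*(-187 + 3*(4 - (-4))) = 415*(-187 + 3*(4 - 1*(-4))) = 415*(-187 + 3*(4 + 4)) = 415*(-187 + 3*8) = 415*(-187 + 24) = 415*(-163) = -67645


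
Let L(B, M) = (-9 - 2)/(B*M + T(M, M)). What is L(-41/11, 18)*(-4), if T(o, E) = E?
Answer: -121/135 ≈ -0.89630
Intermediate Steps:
L(B, M) = -11/(M + B*M) (L(B, M) = (-9 - 2)/(B*M + M) = -11/(M + B*M))
L(-41/11, 18)*(-4) = -11/(18*(1 - 41/11))*(-4) = -11*1/18/(1 - 41*1/11)*(-4) = -11*1/18/(1 - 41/11)*(-4) = -11*1/18/(-30/11)*(-4) = -11*1/18*(-11/30)*(-4) = (121/540)*(-4) = -121/135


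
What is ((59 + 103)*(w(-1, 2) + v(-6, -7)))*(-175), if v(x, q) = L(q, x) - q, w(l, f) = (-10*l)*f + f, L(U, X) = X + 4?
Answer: -765450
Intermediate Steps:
L(U, X) = 4 + X
w(l, f) = f - 10*f*l (w(l, f) = -10*f*l + f = f - 10*f*l)
v(x, q) = 4 + x - q (v(x, q) = (4 + x) - q = 4 + x - q)
((59 + 103)*(w(-1, 2) + v(-6, -7)))*(-175) = ((59 + 103)*(2*(1 - 10*(-1)) + (4 - 6 - 1*(-7))))*(-175) = (162*(2*(1 + 10) + (4 - 6 + 7)))*(-175) = (162*(2*11 + 5))*(-175) = (162*(22 + 5))*(-175) = (162*27)*(-175) = 4374*(-175) = -765450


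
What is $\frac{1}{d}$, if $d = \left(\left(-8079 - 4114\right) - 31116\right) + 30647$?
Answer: $- \frac{1}{12662} \approx -7.8977 \cdot 10^{-5}$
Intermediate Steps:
$d = -12662$ ($d = \left(-12193 - 31116\right) + 30647 = -43309 + 30647 = -12662$)
$\frac{1}{d} = \frac{1}{-12662} = - \frac{1}{12662}$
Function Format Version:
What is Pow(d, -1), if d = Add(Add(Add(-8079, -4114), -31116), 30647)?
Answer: Rational(-1, 12662) ≈ -7.8977e-5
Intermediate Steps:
d = -12662 (d = Add(Add(-12193, -31116), 30647) = Add(-43309, 30647) = -12662)
Pow(d, -1) = Pow(-12662, -1) = Rational(-1, 12662)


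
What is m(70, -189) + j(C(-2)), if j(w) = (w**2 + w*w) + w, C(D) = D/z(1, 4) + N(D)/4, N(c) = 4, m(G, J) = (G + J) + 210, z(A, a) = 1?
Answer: 92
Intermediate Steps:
m(G, J) = 210 + G + J
C(D) = 1 + D (C(D) = D/1 + 4/4 = D*1 + 4*(1/4) = D + 1 = 1 + D)
j(w) = w + 2*w**2 (j(w) = (w**2 + w**2) + w = 2*w**2 + w = w + 2*w**2)
m(70, -189) + j(C(-2)) = (210 + 70 - 189) + (1 - 2)*(1 + 2*(1 - 2)) = 91 - (1 + 2*(-1)) = 91 - (1 - 2) = 91 - 1*(-1) = 91 + 1 = 92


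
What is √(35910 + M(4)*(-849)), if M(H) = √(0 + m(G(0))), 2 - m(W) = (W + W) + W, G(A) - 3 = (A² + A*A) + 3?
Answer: √(35910 - 3396*I) ≈ 189.71 - 8.9505*I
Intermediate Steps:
G(A) = 6 + 2*A² (G(A) = 3 + ((A² + A*A) + 3) = 3 + ((A² + A²) + 3) = 3 + (2*A² + 3) = 3 + (3 + 2*A²) = 6 + 2*A²)
m(W) = 2 - 3*W (m(W) = 2 - ((W + W) + W) = 2 - (2*W + W) = 2 - 3*W)
M(H) = 4*I (M(H) = √(0 + (2 - 3*(6 + 2*0²))) = √(0 + (2 - 3*(6 + 2*0))) = √(0 + (2 - 3*(6 + 0))) = √(0 + (2 - 3*6)) = √(0 + (2 - 18)) = √(0 - 16) = √(-16) = 4*I)
√(35910 + M(4)*(-849)) = √(35910 + (4*I)*(-849)) = √(35910 - 3396*I)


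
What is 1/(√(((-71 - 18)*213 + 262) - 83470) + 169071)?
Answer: 8051/1361195486 - I*√2085/4083586458 ≈ 5.9147e-6 - 1.1182e-8*I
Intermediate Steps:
1/(√(((-71 - 18)*213 + 262) - 83470) + 169071) = 1/(√((-89*213 + 262) - 83470) + 169071) = 1/(√((-18957 + 262) - 83470) + 169071) = 1/(√(-18695 - 83470) + 169071) = 1/(√(-102165) + 169071) = 1/(7*I*√2085 + 169071) = 1/(169071 + 7*I*√2085)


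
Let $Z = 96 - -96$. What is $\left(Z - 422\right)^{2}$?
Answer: $52900$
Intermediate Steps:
$Z = 192$ ($Z = 96 + 96 = 192$)
$\left(Z - 422\right)^{2} = \left(192 - 422\right)^{2} = \left(-230\right)^{2} = 52900$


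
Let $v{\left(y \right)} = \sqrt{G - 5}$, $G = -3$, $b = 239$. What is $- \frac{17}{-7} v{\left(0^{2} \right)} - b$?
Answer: $-239 + \frac{34 i \sqrt{2}}{7} \approx -239.0 + 6.869 i$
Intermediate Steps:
$v{\left(y \right)} = 2 i \sqrt{2}$ ($v{\left(y \right)} = \sqrt{-3 - 5} = \sqrt{-8} = 2 i \sqrt{2}$)
$- \frac{17}{-7} v{\left(0^{2} \right)} - b = - \frac{17}{-7} \cdot 2 i \sqrt{2} - 239 = \left(-17\right) \left(- \frac{1}{7}\right) 2 i \sqrt{2} - 239 = \frac{17 \cdot 2 i \sqrt{2}}{7} - 239 = \frac{34 i \sqrt{2}}{7} - 239 = -239 + \frac{34 i \sqrt{2}}{7}$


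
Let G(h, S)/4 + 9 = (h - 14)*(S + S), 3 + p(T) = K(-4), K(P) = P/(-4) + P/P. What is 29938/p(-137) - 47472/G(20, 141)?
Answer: -16799174/561 ≈ -29945.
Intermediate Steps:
K(P) = 1 - P/4 (K(P) = P*(-1/4) + 1 = -P/4 + 1 = 1 - P/4)
p(T) = -1 (p(T) = -3 + (1 - 1/4*(-4)) = -3 + (1 + 1) = -3 + 2 = -1)
G(h, S) = -36 + 8*S*(-14 + h) (G(h, S) = -36 + 4*((h - 14)*(S + S)) = -36 + 4*((-14 + h)*(2*S)) = -36 + 4*(2*S*(-14 + h)) = -36 + 8*S*(-14 + h))
29938/p(-137) - 47472/G(20, 141) = 29938/(-1) - 47472/(-36 - 112*141 + 8*141*20) = 29938*(-1) - 47472/(-36 - 15792 + 22560) = -29938 - 47472/6732 = -29938 - 47472*1/6732 = -29938 - 3956/561 = -16799174/561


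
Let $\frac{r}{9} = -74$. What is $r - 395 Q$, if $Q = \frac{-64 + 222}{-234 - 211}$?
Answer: $- \frac{46792}{89} \approx -525.75$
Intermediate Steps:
$r = -666$ ($r = 9 \left(-74\right) = -666$)
$Q = - \frac{158}{445}$ ($Q = \frac{158}{-445} = 158 \left(- \frac{1}{445}\right) = - \frac{158}{445} \approx -0.35506$)
$r - 395 Q = -666 - - \frac{12482}{89} = -666 + \frac{12482}{89} = - \frac{46792}{89}$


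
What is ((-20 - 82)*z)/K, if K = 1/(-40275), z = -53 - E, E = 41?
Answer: -386156700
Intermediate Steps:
z = -94 (z = -53 - 1*41 = -53 - 41 = -94)
K = -1/40275 ≈ -2.4829e-5
((-20 - 82)*z)/K = ((-20 - 82)*(-94))/(-1/40275) = -102*(-94)*(-40275) = 9588*(-40275) = -386156700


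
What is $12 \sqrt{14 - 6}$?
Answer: $24 \sqrt{2} \approx 33.941$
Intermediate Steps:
$12 \sqrt{14 - 6} = 12 \sqrt{8} = 12 \cdot 2 \sqrt{2} = 24 \sqrt{2}$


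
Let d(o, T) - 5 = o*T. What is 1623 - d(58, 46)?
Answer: -1050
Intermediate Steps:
d(o, T) = 5 + T*o (d(o, T) = 5 + o*T = 5 + T*o)
1623 - d(58, 46) = 1623 - (5 + 46*58) = 1623 - (5 + 2668) = 1623 - 1*2673 = 1623 - 2673 = -1050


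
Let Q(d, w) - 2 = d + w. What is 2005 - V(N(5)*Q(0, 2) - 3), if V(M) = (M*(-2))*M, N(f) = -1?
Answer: 2103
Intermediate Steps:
Q(d, w) = 2 + d + w (Q(d, w) = 2 + (d + w) = 2 + d + w)
V(M) = -2*M² (V(M) = (-2*M)*M = -2*M²)
2005 - V(N(5)*Q(0, 2) - 3) = 2005 - (-2)*(-(2 + 0 + 2) - 3)² = 2005 - (-2)*(-1*4 - 3)² = 2005 - (-2)*(-4 - 3)² = 2005 - (-2)*(-7)² = 2005 - (-2)*49 = 2005 - 1*(-98) = 2005 + 98 = 2103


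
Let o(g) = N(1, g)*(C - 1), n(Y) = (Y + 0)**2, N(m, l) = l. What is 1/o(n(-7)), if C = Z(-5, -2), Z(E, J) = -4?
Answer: -1/245 ≈ -0.0040816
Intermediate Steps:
C = -4
n(Y) = Y**2
o(g) = -5*g (o(g) = g*(-4 - 1) = g*(-5) = -5*g)
1/o(n(-7)) = 1/(-5*(-7)**2) = 1/(-5*49) = 1/(-245) = -1/245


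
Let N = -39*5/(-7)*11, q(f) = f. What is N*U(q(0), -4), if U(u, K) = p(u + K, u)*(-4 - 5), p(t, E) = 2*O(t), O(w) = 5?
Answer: -193050/7 ≈ -27579.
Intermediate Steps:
p(t, E) = 10 (p(t, E) = 2*5 = 10)
U(u, K) = -90 (U(u, K) = 10*(-4 - 5) = 10*(-9) = -90)
N = 2145/7 (N = -39*5*(-⅐)*11 = -(-195)*11/7 = -39*(-55/7) = 2145/7 ≈ 306.43)
N*U(q(0), -4) = (2145/7)*(-90) = -193050/7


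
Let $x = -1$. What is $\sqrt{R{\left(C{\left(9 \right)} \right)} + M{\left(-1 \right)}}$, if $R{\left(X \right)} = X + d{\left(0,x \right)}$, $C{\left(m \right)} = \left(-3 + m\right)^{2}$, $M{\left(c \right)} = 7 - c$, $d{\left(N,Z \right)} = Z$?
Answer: $\sqrt{43} \approx 6.5574$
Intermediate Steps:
$R{\left(X \right)} = -1 + X$ ($R{\left(X \right)} = X - 1 = -1 + X$)
$\sqrt{R{\left(C{\left(9 \right)} \right)} + M{\left(-1 \right)}} = \sqrt{\left(-1 + \left(-3 + 9\right)^{2}\right) + \left(7 - -1\right)} = \sqrt{\left(-1 + 6^{2}\right) + \left(7 + 1\right)} = \sqrt{\left(-1 + 36\right) + 8} = \sqrt{35 + 8} = \sqrt{43}$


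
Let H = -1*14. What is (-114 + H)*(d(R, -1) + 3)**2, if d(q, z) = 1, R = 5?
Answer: -2048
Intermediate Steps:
H = -14
(-114 + H)*(d(R, -1) + 3)**2 = (-114 - 14)*(1 + 3)**2 = -128*4**2 = -128*16 = -2048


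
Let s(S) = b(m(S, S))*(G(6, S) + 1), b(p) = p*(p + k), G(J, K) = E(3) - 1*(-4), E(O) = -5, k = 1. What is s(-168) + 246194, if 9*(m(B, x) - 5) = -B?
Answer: 246194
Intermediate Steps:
m(B, x) = 5 - B/9 (m(B, x) = 5 + (-B)/9 = 5 - B/9)
G(J, K) = -1 (G(J, K) = -5 - 1*(-4) = -5 + 4 = -1)
b(p) = p*(1 + p) (b(p) = p*(p + 1) = p*(1 + p))
s(S) = 0 (s(S) = ((5 - S/9)*(1 + (5 - S/9)))*(-1 + 1) = ((5 - S/9)*(6 - S/9))*0 = 0)
s(-168) + 246194 = 0 + 246194 = 246194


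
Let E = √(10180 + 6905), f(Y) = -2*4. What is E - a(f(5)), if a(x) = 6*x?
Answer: 48 + √17085 ≈ 178.71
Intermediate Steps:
f(Y) = -8
E = √17085 ≈ 130.71
E - a(f(5)) = √17085 - 6*(-8) = √17085 - 1*(-48) = √17085 + 48 = 48 + √17085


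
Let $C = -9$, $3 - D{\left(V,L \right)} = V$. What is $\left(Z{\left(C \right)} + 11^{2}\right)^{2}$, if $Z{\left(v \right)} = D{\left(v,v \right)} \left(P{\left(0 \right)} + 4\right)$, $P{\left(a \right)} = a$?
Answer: $28561$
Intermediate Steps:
$D{\left(V,L \right)} = 3 - V$
$Z{\left(v \right)} = 12 - 4 v$ ($Z{\left(v \right)} = \left(3 - v\right) \left(0 + 4\right) = \left(3 - v\right) 4 = 12 - 4 v$)
$\left(Z{\left(C \right)} + 11^{2}\right)^{2} = \left(\left(12 - -36\right) + 11^{2}\right)^{2} = \left(\left(12 + 36\right) + 121\right)^{2} = \left(48 + 121\right)^{2} = 169^{2} = 28561$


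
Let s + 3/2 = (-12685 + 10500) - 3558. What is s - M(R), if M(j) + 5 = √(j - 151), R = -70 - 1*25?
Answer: -11479/2 - I*√246 ≈ -5739.5 - 15.684*I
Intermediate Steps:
R = -95 (R = -70 - 25 = -95)
M(j) = -5 + √(-151 + j) (M(j) = -5 + √(j - 151) = -5 + √(-151 + j))
s = -11489/2 (s = -3/2 + ((-12685 + 10500) - 3558) = -3/2 + (-2185 - 3558) = -3/2 - 5743 = -11489/2 ≈ -5744.5)
s - M(R) = -11489/2 - (-5 + √(-151 - 95)) = -11489/2 - (-5 + √(-246)) = -11489/2 - (-5 + I*√246) = -11489/2 + (5 - I*√246) = -11479/2 - I*√246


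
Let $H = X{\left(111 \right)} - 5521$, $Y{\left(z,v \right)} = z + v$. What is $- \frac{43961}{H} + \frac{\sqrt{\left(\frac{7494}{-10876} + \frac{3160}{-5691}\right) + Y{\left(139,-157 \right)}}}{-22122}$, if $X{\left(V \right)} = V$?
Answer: $\frac{43961}{5410} - \frac{i \sqrt{18431376010141458}}{684624090276} \approx 8.1259 - 0.0001983 i$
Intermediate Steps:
$Y{\left(z,v \right)} = v + z$
$H = -5410$ ($H = 111 - 5521 = -5410$)
$- \frac{43961}{H} + \frac{\sqrt{\left(\frac{7494}{-10876} + \frac{3160}{-5691}\right) + Y{\left(139,-157 \right)}}}{-22122} = - \frac{43961}{-5410} + \frac{\sqrt{\left(\frac{7494}{-10876} + \frac{3160}{-5691}\right) + \left(-157 + 139\right)}}{-22122} = \left(-43961\right) \left(- \frac{1}{5410}\right) + \sqrt{\left(7494 \left(- \frac{1}{10876}\right) + 3160 \left(- \frac{1}{5691}\right)\right) - 18} \left(- \frac{1}{22122}\right) = \frac{43961}{5410} + \sqrt{\left(- \frac{3747}{5438} - \frac{3160}{5691}\right) - 18} \left(- \frac{1}{22122}\right) = \frac{43961}{5410} + \sqrt{- \frac{38508257}{30947658} - 18} \left(- \frac{1}{22122}\right) = \frac{43961}{5410} + \sqrt{- \frac{595566101}{30947658}} \left(- \frac{1}{22122}\right) = \frac{43961}{5410} + \frac{i \sqrt{18431376010141458}}{30947658} \left(- \frac{1}{22122}\right) = \frac{43961}{5410} - \frac{i \sqrt{18431376010141458}}{684624090276}$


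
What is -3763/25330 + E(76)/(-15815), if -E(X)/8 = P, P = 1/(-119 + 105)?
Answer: -83336847/560831530 ≈ -0.14860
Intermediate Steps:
P = -1/14 (P = 1/(-14) = -1/14 ≈ -0.071429)
E(X) = 4/7 (E(X) = -8*(-1/14) = 4/7)
-3763/25330 + E(76)/(-15815) = -3763/25330 + (4/7)/(-15815) = -3763*1/25330 + (4/7)*(-1/15815) = -3763/25330 - 4/110705 = -83336847/560831530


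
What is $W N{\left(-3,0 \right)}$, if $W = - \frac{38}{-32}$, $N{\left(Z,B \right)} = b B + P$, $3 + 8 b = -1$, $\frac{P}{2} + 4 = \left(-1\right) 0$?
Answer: $- \frac{19}{2} \approx -9.5$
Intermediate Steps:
$P = -8$ ($P = -8 + 2 \left(\left(-1\right) 0\right) = -8 + 2 \cdot 0 = -8 + 0 = -8$)
$b = - \frac{1}{2}$ ($b = - \frac{3}{8} + \frac{1}{8} \left(-1\right) = - \frac{3}{8} - \frac{1}{8} = - \frac{1}{2} \approx -0.5$)
$N{\left(Z,B \right)} = -8 - \frac{B}{2}$ ($N{\left(Z,B \right)} = - \frac{B}{2} - 8 = -8 - \frac{B}{2}$)
$W = \frac{19}{16}$ ($W = \left(-38\right) \left(- \frac{1}{32}\right) = \frac{19}{16} \approx 1.1875$)
$W N{\left(-3,0 \right)} = \frac{19 \left(-8 - 0\right)}{16} = \frac{19 \left(-8 + 0\right)}{16} = \frac{19}{16} \left(-8\right) = - \frac{19}{2}$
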